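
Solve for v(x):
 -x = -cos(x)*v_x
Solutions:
 v(x) = C1 + Integral(x/cos(x), x)


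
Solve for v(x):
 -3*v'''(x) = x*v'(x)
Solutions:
 v(x) = C1 + Integral(C2*airyai(-3^(2/3)*x/3) + C3*airybi(-3^(2/3)*x/3), x)


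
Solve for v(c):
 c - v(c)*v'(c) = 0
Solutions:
 v(c) = -sqrt(C1 + c^2)
 v(c) = sqrt(C1 + c^2)


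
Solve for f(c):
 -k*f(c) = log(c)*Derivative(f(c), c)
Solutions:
 f(c) = C1*exp(-k*li(c))


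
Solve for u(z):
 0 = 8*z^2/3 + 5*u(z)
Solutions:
 u(z) = -8*z^2/15


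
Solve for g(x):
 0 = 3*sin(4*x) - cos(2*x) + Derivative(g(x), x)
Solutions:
 g(x) = C1 + sin(2*x)/2 + 3*cos(4*x)/4


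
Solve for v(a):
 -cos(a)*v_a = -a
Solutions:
 v(a) = C1 + Integral(a/cos(a), a)


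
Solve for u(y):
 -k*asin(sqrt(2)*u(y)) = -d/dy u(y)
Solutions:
 Integral(1/asin(sqrt(2)*_y), (_y, u(y))) = C1 + k*y


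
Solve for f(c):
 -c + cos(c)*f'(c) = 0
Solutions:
 f(c) = C1 + Integral(c/cos(c), c)


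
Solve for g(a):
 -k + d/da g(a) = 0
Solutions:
 g(a) = C1 + a*k


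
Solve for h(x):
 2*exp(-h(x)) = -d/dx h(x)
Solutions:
 h(x) = log(C1 - 2*x)


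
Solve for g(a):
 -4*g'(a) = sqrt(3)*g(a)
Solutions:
 g(a) = C1*exp(-sqrt(3)*a/4)


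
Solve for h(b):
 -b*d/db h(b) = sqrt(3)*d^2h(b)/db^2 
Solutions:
 h(b) = C1 + C2*erf(sqrt(2)*3^(3/4)*b/6)


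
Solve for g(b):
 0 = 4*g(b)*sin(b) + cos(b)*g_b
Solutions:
 g(b) = C1*cos(b)^4


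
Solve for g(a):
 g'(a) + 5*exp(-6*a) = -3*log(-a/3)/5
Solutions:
 g(a) = C1 - 3*a*log(-a)/5 + 3*a*(1 + log(3))/5 + 5*exp(-6*a)/6


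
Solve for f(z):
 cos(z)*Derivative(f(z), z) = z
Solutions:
 f(z) = C1 + Integral(z/cos(z), z)


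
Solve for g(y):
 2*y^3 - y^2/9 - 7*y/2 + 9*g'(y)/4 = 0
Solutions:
 g(y) = C1 - 2*y^4/9 + 4*y^3/243 + 7*y^2/9


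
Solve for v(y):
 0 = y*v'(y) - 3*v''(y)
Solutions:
 v(y) = C1 + C2*erfi(sqrt(6)*y/6)


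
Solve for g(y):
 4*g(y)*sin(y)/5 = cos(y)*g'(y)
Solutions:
 g(y) = C1/cos(y)^(4/5)


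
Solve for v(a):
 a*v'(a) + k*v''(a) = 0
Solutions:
 v(a) = C1 + C2*sqrt(k)*erf(sqrt(2)*a*sqrt(1/k)/2)


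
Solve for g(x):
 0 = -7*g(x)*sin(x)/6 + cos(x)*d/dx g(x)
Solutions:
 g(x) = C1/cos(x)^(7/6)


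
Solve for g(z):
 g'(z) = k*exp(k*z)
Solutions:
 g(z) = C1 + exp(k*z)


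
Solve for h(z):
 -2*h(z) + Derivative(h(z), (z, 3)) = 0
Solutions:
 h(z) = C3*exp(2^(1/3)*z) + (C1*sin(2^(1/3)*sqrt(3)*z/2) + C2*cos(2^(1/3)*sqrt(3)*z/2))*exp(-2^(1/3)*z/2)


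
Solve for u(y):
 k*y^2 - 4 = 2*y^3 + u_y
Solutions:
 u(y) = C1 + k*y^3/3 - y^4/2 - 4*y


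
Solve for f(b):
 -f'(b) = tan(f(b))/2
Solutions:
 f(b) = pi - asin(C1*exp(-b/2))
 f(b) = asin(C1*exp(-b/2))


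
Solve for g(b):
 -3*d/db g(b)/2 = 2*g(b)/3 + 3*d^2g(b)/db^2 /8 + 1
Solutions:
 g(b) = C1*exp(2*b*(-1 + sqrt(5)/3)) + C2*exp(-2*b*(sqrt(5)/3 + 1)) - 3/2


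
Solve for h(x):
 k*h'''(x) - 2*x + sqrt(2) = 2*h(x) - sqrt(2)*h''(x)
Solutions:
 h(x) = C1*exp(-x*((sqrt(((-27 + 2*sqrt(2)/k^2)^2 - 8/k^4)/k^2) - 27/k + 2*sqrt(2)/k^3)^(1/3) + sqrt(2)/k + 2/(k^2*(sqrt(((-27 + 2*sqrt(2)/k^2)^2 - 8/k^4)/k^2) - 27/k + 2*sqrt(2)/k^3)^(1/3)))/3) + C2*exp(x*((sqrt(((-27 + 2*sqrt(2)/k^2)^2 - 8/k^4)/k^2) - 27/k + 2*sqrt(2)/k^3)^(1/3) - sqrt(3)*I*(sqrt(((-27 + 2*sqrt(2)/k^2)^2 - 8/k^4)/k^2) - 27/k + 2*sqrt(2)/k^3)^(1/3) - 2*sqrt(2)/k - 8/(k^2*(-1 + sqrt(3)*I)*(sqrt(((-27 + 2*sqrt(2)/k^2)^2 - 8/k^4)/k^2) - 27/k + 2*sqrt(2)/k^3)^(1/3)))/6) + C3*exp(x*((sqrt(((-27 + 2*sqrt(2)/k^2)^2 - 8/k^4)/k^2) - 27/k + 2*sqrt(2)/k^3)^(1/3) + sqrt(3)*I*(sqrt(((-27 + 2*sqrt(2)/k^2)^2 - 8/k^4)/k^2) - 27/k + 2*sqrt(2)/k^3)^(1/3) - 2*sqrt(2)/k + 8/(k^2*(1 + sqrt(3)*I)*(sqrt(((-27 + 2*sqrt(2)/k^2)^2 - 8/k^4)/k^2) - 27/k + 2*sqrt(2)/k^3)^(1/3)))/6) - x + sqrt(2)/2


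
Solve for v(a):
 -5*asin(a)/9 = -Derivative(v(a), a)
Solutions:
 v(a) = C1 + 5*a*asin(a)/9 + 5*sqrt(1 - a^2)/9


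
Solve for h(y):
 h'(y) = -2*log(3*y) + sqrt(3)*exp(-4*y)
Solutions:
 h(y) = C1 - 2*y*log(y) + 2*y*(1 - log(3)) - sqrt(3)*exp(-4*y)/4


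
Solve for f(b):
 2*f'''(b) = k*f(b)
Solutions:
 f(b) = C1*exp(2^(2/3)*b*k^(1/3)/2) + C2*exp(2^(2/3)*b*k^(1/3)*(-1 + sqrt(3)*I)/4) + C3*exp(-2^(2/3)*b*k^(1/3)*(1 + sqrt(3)*I)/4)


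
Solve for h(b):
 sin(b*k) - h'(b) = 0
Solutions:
 h(b) = C1 - cos(b*k)/k


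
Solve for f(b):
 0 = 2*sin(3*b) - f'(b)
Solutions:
 f(b) = C1 - 2*cos(3*b)/3


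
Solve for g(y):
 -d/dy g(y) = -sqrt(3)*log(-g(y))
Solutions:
 -li(-g(y)) = C1 + sqrt(3)*y


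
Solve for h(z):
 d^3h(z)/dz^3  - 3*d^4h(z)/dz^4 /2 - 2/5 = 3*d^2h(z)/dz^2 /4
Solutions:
 h(z) = C1 + C2*z - 4*z^2/15 + (C3*sin(sqrt(14)*z/6) + C4*cos(sqrt(14)*z/6))*exp(z/3)


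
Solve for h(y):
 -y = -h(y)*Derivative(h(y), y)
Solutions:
 h(y) = -sqrt(C1 + y^2)
 h(y) = sqrt(C1 + y^2)


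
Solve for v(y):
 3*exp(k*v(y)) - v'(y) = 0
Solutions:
 v(y) = Piecewise((log(-1/(C1*k + 3*k*y))/k, Ne(k, 0)), (nan, True))
 v(y) = Piecewise((C1 + 3*y, Eq(k, 0)), (nan, True))


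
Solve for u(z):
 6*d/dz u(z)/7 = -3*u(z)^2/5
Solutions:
 u(z) = 10/(C1 + 7*z)


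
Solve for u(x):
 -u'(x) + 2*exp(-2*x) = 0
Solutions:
 u(x) = C1 - exp(-2*x)


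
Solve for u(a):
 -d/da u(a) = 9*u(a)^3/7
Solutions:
 u(a) = -sqrt(14)*sqrt(-1/(C1 - 9*a))/2
 u(a) = sqrt(14)*sqrt(-1/(C1 - 9*a))/2


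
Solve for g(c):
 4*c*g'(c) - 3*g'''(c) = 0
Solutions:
 g(c) = C1 + Integral(C2*airyai(6^(2/3)*c/3) + C3*airybi(6^(2/3)*c/3), c)


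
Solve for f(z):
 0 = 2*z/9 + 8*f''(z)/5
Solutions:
 f(z) = C1 + C2*z - 5*z^3/216


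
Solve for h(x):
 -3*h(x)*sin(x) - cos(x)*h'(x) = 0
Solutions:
 h(x) = C1*cos(x)^3


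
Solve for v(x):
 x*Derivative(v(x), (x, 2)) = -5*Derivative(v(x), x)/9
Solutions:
 v(x) = C1 + C2*x^(4/9)


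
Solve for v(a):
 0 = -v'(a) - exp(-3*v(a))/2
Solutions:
 v(a) = log(C1 - 3*a/2)/3
 v(a) = log((-1 - sqrt(3)*I)*(C1 - 3*a/2)^(1/3)/2)
 v(a) = log((-1 + sqrt(3)*I)*(C1 - 3*a/2)^(1/3)/2)


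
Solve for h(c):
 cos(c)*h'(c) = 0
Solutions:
 h(c) = C1


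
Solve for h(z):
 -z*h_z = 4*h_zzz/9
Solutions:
 h(z) = C1 + Integral(C2*airyai(-2^(1/3)*3^(2/3)*z/2) + C3*airybi(-2^(1/3)*3^(2/3)*z/2), z)


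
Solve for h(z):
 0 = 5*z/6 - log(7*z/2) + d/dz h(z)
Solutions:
 h(z) = C1 - 5*z^2/12 + z*log(z) - z + z*log(7/2)


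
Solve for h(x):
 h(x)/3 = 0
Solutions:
 h(x) = 0


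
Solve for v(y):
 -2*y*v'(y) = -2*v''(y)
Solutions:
 v(y) = C1 + C2*erfi(sqrt(2)*y/2)


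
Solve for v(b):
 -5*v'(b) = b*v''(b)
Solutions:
 v(b) = C1 + C2/b^4


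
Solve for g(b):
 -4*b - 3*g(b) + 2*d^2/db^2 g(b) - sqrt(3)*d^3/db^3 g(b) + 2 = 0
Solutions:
 g(b) = C1*exp(b*(8*18^(1/3)/(27*sqrt(211) + 227*sqrt(3))^(1/3) + 8*sqrt(3) + 12^(1/3)*(27*sqrt(211) + 227*sqrt(3))^(1/3))/36)*sin(2^(1/3)*3^(1/6)*b*(-2^(1/3)*3^(2/3)*(27*sqrt(211) + 227*sqrt(3))^(1/3) + 24/(27*sqrt(211) + 227*sqrt(3))^(1/3))/36) + C2*exp(b*(8*18^(1/3)/(27*sqrt(211) + 227*sqrt(3))^(1/3) + 8*sqrt(3) + 12^(1/3)*(27*sqrt(211) + 227*sqrt(3))^(1/3))/36)*cos(2^(1/3)*3^(1/6)*b*(-2^(1/3)*3^(2/3)*(27*sqrt(211) + 227*sqrt(3))^(1/3) + 24/(27*sqrt(211) + 227*sqrt(3))^(1/3))/36) + C3*exp(b*(-12^(1/3)*(27*sqrt(211) + 227*sqrt(3))^(1/3) - 8*18^(1/3)/(27*sqrt(211) + 227*sqrt(3))^(1/3) + 4*sqrt(3))/18) - 4*b/3 + 2/3


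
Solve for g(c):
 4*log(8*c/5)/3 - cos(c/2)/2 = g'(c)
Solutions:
 g(c) = C1 + 4*c*log(c)/3 - 4*c*log(5)/3 - 4*c/3 + 4*c*log(2) - sin(c/2)


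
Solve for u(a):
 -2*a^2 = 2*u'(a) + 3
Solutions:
 u(a) = C1 - a^3/3 - 3*a/2


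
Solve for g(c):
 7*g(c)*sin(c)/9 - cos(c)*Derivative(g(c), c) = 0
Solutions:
 g(c) = C1/cos(c)^(7/9)


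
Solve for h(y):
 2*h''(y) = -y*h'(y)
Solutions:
 h(y) = C1 + C2*erf(y/2)


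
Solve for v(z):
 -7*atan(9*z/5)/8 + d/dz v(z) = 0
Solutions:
 v(z) = C1 + 7*z*atan(9*z/5)/8 - 35*log(81*z^2 + 25)/144


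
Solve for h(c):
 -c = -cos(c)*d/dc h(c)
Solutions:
 h(c) = C1 + Integral(c/cos(c), c)


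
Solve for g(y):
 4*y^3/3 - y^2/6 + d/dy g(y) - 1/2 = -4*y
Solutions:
 g(y) = C1 - y^4/3 + y^3/18 - 2*y^2 + y/2


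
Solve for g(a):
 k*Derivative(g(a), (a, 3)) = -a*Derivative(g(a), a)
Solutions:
 g(a) = C1 + Integral(C2*airyai(a*(-1/k)^(1/3)) + C3*airybi(a*(-1/k)^(1/3)), a)


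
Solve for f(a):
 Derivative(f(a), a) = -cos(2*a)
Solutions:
 f(a) = C1 - sin(2*a)/2


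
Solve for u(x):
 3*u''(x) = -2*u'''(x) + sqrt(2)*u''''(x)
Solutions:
 u(x) = C1 + C2*x + C3*exp(sqrt(2)*x*(1 - sqrt(1 + 3*sqrt(2)))/2) + C4*exp(sqrt(2)*x*(1 + sqrt(1 + 3*sqrt(2)))/2)


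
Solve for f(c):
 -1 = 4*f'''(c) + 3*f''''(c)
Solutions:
 f(c) = C1 + C2*c + C3*c^2 + C4*exp(-4*c/3) - c^3/24


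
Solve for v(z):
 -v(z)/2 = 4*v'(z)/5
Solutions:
 v(z) = C1*exp(-5*z/8)


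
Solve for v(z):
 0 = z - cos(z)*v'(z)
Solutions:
 v(z) = C1 + Integral(z/cos(z), z)


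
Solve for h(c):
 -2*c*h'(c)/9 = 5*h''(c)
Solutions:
 h(c) = C1 + C2*erf(sqrt(5)*c/15)


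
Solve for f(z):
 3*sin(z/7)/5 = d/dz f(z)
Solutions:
 f(z) = C1 - 21*cos(z/7)/5


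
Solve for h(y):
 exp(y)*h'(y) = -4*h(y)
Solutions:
 h(y) = C1*exp(4*exp(-y))


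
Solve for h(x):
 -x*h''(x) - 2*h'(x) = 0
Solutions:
 h(x) = C1 + C2/x


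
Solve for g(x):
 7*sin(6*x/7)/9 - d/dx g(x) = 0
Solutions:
 g(x) = C1 - 49*cos(6*x/7)/54


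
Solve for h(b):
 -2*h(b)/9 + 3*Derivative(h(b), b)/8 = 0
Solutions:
 h(b) = C1*exp(16*b/27)


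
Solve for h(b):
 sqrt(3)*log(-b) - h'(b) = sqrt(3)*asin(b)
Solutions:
 h(b) = C1 + sqrt(3)*b*(log(-b) - 1) - sqrt(3)*(b*asin(b) + sqrt(1 - b^2))


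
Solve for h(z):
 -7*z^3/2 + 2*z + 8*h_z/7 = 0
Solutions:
 h(z) = C1 + 49*z^4/64 - 7*z^2/8


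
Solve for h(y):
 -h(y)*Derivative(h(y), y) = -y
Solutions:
 h(y) = -sqrt(C1 + y^2)
 h(y) = sqrt(C1 + y^2)


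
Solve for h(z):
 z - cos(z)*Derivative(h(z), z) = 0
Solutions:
 h(z) = C1 + Integral(z/cos(z), z)


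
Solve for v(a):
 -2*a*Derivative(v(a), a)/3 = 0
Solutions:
 v(a) = C1


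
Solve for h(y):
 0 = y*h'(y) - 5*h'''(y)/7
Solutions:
 h(y) = C1 + Integral(C2*airyai(5^(2/3)*7^(1/3)*y/5) + C3*airybi(5^(2/3)*7^(1/3)*y/5), y)


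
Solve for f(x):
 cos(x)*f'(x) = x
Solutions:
 f(x) = C1 + Integral(x/cos(x), x)


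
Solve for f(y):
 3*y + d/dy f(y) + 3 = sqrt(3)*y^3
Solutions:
 f(y) = C1 + sqrt(3)*y^4/4 - 3*y^2/2 - 3*y


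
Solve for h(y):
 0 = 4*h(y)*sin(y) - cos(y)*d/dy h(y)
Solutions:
 h(y) = C1/cos(y)^4


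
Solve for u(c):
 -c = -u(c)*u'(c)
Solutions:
 u(c) = -sqrt(C1 + c^2)
 u(c) = sqrt(C1 + c^2)


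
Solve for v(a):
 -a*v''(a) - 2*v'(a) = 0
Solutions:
 v(a) = C1 + C2/a


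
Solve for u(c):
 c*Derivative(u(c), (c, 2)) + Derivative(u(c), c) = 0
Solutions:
 u(c) = C1 + C2*log(c)


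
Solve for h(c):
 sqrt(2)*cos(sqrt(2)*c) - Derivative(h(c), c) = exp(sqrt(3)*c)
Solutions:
 h(c) = C1 - sqrt(3)*exp(sqrt(3)*c)/3 + sin(sqrt(2)*c)


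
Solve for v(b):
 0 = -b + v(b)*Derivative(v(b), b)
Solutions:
 v(b) = -sqrt(C1 + b^2)
 v(b) = sqrt(C1 + b^2)


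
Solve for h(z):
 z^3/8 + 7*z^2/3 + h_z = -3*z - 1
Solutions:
 h(z) = C1 - z^4/32 - 7*z^3/9 - 3*z^2/2 - z


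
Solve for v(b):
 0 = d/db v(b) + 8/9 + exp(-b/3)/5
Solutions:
 v(b) = C1 - 8*b/9 + 3*exp(-b/3)/5


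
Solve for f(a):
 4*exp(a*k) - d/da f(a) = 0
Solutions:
 f(a) = C1 + 4*exp(a*k)/k


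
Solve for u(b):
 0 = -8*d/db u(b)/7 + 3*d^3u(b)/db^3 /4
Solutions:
 u(b) = C1 + C2*exp(-4*sqrt(42)*b/21) + C3*exp(4*sqrt(42)*b/21)


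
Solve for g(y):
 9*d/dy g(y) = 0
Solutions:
 g(y) = C1


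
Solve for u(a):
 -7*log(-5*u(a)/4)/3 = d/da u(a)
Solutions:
 3*Integral(1/(log(-_y) - 2*log(2) + log(5)), (_y, u(a)))/7 = C1 - a


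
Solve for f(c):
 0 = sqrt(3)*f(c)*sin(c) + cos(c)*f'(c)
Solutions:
 f(c) = C1*cos(c)^(sqrt(3))


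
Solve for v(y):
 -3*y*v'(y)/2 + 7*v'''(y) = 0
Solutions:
 v(y) = C1 + Integral(C2*airyai(14^(2/3)*3^(1/3)*y/14) + C3*airybi(14^(2/3)*3^(1/3)*y/14), y)


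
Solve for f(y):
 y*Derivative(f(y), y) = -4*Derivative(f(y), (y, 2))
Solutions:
 f(y) = C1 + C2*erf(sqrt(2)*y/4)


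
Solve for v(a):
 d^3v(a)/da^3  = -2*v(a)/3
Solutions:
 v(a) = C3*exp(-2^(1/3)*3^(2/3)*a/3) + (C1*sin(2^(1/3)*3^(1/6)*a/2) + C2*cos(2^(1/3)*3^(1/6)*a/2))*exp(2^(1/3)*3^(2/3)*a/6)


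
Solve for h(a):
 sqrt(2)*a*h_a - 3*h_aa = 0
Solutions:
 h(a) = C1 + C2*erfi(2^(3/4)*sqrt(3)*a/6)


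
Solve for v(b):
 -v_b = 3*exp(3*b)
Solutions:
 v(b) = C1 - exp(3*b)


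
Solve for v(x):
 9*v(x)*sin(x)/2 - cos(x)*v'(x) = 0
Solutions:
 v(x) = C1/cos(x)^(9/2)


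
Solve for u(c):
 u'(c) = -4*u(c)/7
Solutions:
 u(c) = C1*exp(-4*c/7)


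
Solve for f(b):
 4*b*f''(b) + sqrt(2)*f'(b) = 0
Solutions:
 f(b) = C1 + C2*b^(1 - sqrt(2)/4)


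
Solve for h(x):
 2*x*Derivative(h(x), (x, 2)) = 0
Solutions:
 h(x) = C1 + C2*x


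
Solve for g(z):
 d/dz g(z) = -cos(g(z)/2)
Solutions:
 g(z) = -2*asin((C1 + exp(z))/(C1 - exp(z))) + 2*pi
 g(z) = 2*asin((C1 + exp(z))/(C1 - exp(z)))


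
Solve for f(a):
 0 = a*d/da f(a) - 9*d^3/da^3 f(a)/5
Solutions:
 f(a) = C1 + Integral(C2*airyai(15^(1/3)*a/3) + C3*airybi(15^(1/3)*a/3), a)


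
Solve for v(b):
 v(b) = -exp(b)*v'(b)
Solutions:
 v(b) = C1*exp(exp(-b))


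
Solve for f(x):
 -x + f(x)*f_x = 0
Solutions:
 f(x) = -sqrt(C1 + x^2)
 f(x) = sqrt(C1 + x^2)


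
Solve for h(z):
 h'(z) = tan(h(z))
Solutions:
 h(z) = pi - asin(C1*exp(z))
 h(z) = asin(C1*exp(z))


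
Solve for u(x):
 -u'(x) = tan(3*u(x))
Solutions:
 u(x) = -asin(C1*exp(-3*x))/3 + pi/3
 u(x) = asin(C1*exp(-3*x))/3


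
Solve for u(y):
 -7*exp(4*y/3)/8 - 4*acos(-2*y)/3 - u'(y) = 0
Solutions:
 u(y) = C1 - 4*y*acos(-2*y)/3 - 2*sqrt(1 - 4*y^2)/3 - 21*exp(4*y/3)/32


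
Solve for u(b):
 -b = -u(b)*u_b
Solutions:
 u(b) = -sqrt(C1 + b^2)
 u(b) = sqrt(C1 + b^2)


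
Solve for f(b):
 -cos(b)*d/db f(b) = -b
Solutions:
 f(b) = C1 + Integral(b/cos(b), b)


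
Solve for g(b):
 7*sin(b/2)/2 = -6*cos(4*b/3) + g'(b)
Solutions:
 g(b) = C1 + 9*sin(4*b/3)/2 - 7*cos(b/2)


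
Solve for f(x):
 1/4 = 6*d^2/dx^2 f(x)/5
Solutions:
 f(x) = C1 + C2*x + 5*x^2/48


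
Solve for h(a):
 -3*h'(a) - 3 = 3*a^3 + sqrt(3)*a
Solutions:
 h(a) = C1 - a^4/4 - sqrt(3)*a^2/6 - a


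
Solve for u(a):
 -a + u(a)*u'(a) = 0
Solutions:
 u(a) = -sqrt(C1 + a^2)
 u(a) = sqrt(C1 + a^2)


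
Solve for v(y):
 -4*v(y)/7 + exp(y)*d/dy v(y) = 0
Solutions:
 v(y) = C1*exp(-4*exp(-y)/7)


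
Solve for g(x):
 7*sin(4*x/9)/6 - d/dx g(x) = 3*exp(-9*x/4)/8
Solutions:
 g(x) = C1 - 21*cos(4*x/9)/8 + exp(-9*x/4)/6


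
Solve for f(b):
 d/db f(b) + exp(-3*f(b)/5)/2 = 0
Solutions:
 f(b) = 5*log(C1 - 3*b/10)/3
 f(b) = 5*log(10^(2/3)*(-3^(1/3) - 3^(5/6)*I)*(C1 - b)^(1/3)/20)
 f(b) = 5*log(10^(2/3)*(-3^(1/3) + 3^(5/6)*I)*(C1 - b)^(1/3)/20)


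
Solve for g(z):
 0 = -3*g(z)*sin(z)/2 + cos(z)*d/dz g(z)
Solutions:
 g(z) = C1/cos(z)^(3/2)


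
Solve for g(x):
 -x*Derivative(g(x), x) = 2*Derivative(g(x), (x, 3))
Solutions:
 g(x) = C1 + Integral(C2*airyai(-2^(2/3)*x/2) + C3*airybi(-2^(2/3)*x/2), x)


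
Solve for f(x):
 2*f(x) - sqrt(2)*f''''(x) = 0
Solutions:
 f(x) = C1*exp(-2^(1/8)*x) + C2*exp(2^(1/8)*x) + C3*sin(2^(1/8)*x) + C4*cos(2^(1/8)*x)


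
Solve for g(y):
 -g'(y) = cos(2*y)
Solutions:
 g(y) = C1 - sin(2*y)/2


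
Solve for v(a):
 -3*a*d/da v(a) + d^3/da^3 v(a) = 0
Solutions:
 v(a) = C1 + Integral(C2*airyai(3^(1/3)*a) + C3*airybi(3^(1/3)*a), a)


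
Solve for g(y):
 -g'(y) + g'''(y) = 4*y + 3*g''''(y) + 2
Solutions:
 g(y) = C1 + C2*exp(y*(2*2^(1/3)/(9*sqrt(717) + 241)^(1/3) + 4 + 2^(2/3)*(9*sqrt(717) + 241)^(1/3))/36)*sin(2^(1/3)*sqrt(3)*y*(-2^(1/3)*(9*sqrt(717) + 241)^(1/3) + 2/(9*sqrt(717) + 241)^(1/3))/36) + C3*exp(y*(2*2^(1/3)/(9*sqrt(717) + 241)^(1/3) + 4 + 2^(2/3)*(9*sqrt(717) + 241)^(1/3))/36)*cos(2^(1/3)*sqrt(3)*y*(-2^(1/3)*(9*sqrt(717) + 241)^(1/3) + 2/(9*sqrt(717) + 241)^(1/3))/36) + C4*exp(y*(-2^(2/3)*(9*sqrt(717) + 241)^(1/3) - 2*2^(1/3)/(9*sqrt(717) + 241)^(1/3) + 2)/18) - 2*y^2 - 2*y


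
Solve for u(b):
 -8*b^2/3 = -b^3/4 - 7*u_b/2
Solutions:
 u(b) = C1 - b^4/56 + 16*b^3/63


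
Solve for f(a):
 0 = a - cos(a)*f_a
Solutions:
 f(a) = C1 + Integral(a/cos(a), a)


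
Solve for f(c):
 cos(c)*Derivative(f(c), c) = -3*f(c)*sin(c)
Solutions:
 f(c) = C1*cos(c)^3


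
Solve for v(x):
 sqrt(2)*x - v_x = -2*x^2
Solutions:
 v(x) = C1 + 2*x^3/3 + sqrt(2)*x^2/2


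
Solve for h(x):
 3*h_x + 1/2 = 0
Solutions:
 h(x) = C1 - x/6


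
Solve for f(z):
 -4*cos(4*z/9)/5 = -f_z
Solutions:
 f(z) = C1 + 9*sin(4*z/9)/5


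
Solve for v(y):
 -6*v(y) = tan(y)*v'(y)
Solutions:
 v(y) = C1/sin(y)^6


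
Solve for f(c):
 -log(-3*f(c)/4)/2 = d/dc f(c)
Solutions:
 2*Integral(1/(log(-_y) - 2*log(2) + log(3)), (_y, f(c))) = C1 - c


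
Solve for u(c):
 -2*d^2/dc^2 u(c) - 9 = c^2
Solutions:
 u(c) = C1 + C2*c - c^4/24 - 9*c^2/4


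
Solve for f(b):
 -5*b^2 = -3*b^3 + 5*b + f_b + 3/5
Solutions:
 f(b) = C1 + 3*b^4/4 - 5*b^3/3 - 5*b^2/2 - 3*b/5


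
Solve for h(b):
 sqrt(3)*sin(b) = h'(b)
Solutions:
 h(b) = C1 - sqrt(3)*cos(b)


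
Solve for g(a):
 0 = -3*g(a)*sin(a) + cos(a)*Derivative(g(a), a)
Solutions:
 g(a) = C1/cos(a)^3


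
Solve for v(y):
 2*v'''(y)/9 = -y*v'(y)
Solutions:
 v(y) = C1 + Integral(C2*airyai(-6^(2/3)*y/2) + C3*airybi(-6^(2/3)*y/2), y)


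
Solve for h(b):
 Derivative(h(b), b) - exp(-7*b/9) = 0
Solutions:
 h(b) = C1 - 9*exp(-7*b/9)/7


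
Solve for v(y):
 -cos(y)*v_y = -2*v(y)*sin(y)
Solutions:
 v(y) = C1/cos(y)^2


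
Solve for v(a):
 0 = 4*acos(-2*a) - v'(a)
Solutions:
 v(a) = C1 + 4*a*acos(-2*a) + 2*sqrt(1 - 4*a^2)


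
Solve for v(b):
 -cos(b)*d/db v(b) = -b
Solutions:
 v(b) = C1 + Integral(b/cos(b), b)


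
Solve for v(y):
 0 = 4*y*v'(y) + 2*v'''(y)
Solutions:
 v(y) = C1 + Integral(C2*airyai(-2^(1/3)*y) + C3*airybi(-2^(1/3)*y), y)


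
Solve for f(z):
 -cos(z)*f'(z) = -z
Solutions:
 f(z) = C1 + Integral(z/cos(z), z)


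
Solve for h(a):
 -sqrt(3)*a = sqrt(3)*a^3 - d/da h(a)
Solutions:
 h(a) = C1 + sqrt(3)*a^4/4 + sqrt(3)*a^2/2


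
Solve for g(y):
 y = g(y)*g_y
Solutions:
 g(y) = -sqrt(C1 + y^2)
 g(y) = sqrt(C1 + y^2)


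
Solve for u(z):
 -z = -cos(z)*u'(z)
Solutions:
 u(z) = C1 + Integral(z/cos(z), z)


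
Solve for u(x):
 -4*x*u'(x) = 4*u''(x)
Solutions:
 u(x) = C1 + C2*erf(sqrt(2)*x/2)


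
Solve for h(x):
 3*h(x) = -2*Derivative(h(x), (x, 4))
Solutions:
 h(x) = (C1*sin(6^(1/4)*x/2) + C2*cos(6^(1/4)*x/2))*exp(-6^(1/4)*x/2) + (C3*sin(6^(1/4)*x/2) + C4*cos(6^(1/4)*x/2))*exp(6^(1/4)*x/2)


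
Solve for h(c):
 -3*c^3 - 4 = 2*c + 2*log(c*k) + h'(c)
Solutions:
 h(c) = C1 - 3*c^4/4 - c^2 - 2*c*log(c*k) - 2*c


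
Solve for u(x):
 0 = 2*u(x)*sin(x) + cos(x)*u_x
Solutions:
 u(x) = C1*cos(x)^2


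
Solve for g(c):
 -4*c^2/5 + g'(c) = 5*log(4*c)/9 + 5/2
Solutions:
 g(c) = C1 + 4*c^3/15 + 5*c*log(c)/9 + 10*c*log(2)/9 + 35*c/18


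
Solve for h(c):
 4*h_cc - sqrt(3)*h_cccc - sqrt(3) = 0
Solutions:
 h(c) = C1 + C2*c + C3*exp(-2*3^(3/4)*c/3) + C4*exp(2*3^(3/4)*c/3) + sqrt(3)*c^2/8


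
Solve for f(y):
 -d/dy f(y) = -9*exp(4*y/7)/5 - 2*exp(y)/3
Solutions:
 f(y) = C1 + 63*exp(4*y/7)/20 + 2*exp(y)/3


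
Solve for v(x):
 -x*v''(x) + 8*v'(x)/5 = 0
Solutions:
 v(x) = C1 + C2*x^(13/5)


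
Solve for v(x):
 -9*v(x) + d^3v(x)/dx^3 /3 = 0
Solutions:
 v(x) = C3*exp(3*x) + (C1*sin(3*sqrt(3)*x/2) + C2*cos(3*sqrt(3)*x/2))*exp(-3*x/2)


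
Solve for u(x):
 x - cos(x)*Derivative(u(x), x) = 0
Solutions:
 u(x) = C1 + Integral(x/cos(x), x)


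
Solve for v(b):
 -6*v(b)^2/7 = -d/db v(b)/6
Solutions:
 v(b) = -7/(C1 + 36*b)


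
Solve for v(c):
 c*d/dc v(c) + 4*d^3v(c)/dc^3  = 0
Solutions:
 v(c) = C1 + Integral(C2*airyai(-2^(1/3)*c/2) + C3*airybi(-2^(1/3)*c/2), c)


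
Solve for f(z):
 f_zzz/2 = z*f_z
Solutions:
 f(z) = C1 + Integral(C2*airyai(2^(1/3)*z) + C3*airybi(2^(1/3)*z), z)


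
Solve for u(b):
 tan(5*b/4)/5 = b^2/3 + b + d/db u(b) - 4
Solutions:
 u(b) = C1 - b^3/9 - b^2/2 + 4*b - 4*log(cos(5*b/4))/25


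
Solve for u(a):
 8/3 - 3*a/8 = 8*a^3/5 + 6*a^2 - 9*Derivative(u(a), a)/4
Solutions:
 u(a) = C1 + 8*a^4/45 + 8*a^3/9 + a^2/12 - 32*a/27


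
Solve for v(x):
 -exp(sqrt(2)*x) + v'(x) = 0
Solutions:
 v(x) = C1 + sqrt(2)*exp(sqrt(2)*x)/2


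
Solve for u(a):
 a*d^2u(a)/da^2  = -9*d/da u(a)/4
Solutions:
 u(a) = C1 + C2/a^(5/4)


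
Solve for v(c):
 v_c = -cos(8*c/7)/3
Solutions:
 v(c) = C1 - 7*sin(8*c/7)/24


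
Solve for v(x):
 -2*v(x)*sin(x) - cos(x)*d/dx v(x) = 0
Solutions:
 v(x) = C1*cos(x)^2


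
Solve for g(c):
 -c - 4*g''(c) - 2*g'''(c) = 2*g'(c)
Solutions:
 g(c) = C1 - c^2/4 + c + (C2 + C3*c)*exp(-c)


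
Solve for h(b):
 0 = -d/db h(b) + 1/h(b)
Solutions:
 h(b) = -sqrt(C1 + 2*b)
 h(b) = sqrt(C1 + 2*b)


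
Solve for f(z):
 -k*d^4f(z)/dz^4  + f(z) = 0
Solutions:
 f(z) = C1*exp(-z*(1/k)^(1/4)) + C2*exp(z*(1/k)^(1/4)) + C3*exp(-I*z*(1/k)^(1/4)) + C4*exp(I*z*(1/k)^(1/4))


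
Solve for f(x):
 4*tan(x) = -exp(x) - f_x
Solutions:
 f(x) = C1 - exp(x) + 4*log(cos(x))


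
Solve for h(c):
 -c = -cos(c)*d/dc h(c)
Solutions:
 h(c) = C1 + Integral(c/cos(c), c)


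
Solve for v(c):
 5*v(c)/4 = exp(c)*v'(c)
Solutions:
 v(c) = C1*exp(-5*exp(-c)/4)


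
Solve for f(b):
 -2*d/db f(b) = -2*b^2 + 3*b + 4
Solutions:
 f(b) = C1 + b^3/3 - 3*b^2/4 - 2*b


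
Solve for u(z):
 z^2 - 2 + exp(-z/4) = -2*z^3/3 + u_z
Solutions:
 u(z) = C1 + z^4/6 + z^3/3 - 2*z - 4*exp(-z/4)


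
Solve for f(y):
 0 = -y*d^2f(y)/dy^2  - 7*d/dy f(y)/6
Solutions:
 f(y) = C1 + C2/y^(1/6)


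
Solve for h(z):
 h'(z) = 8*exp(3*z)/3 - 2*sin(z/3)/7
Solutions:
 h(z) = C1 + 8*exp(3*z)/9 + 6*cos(z/3)/7


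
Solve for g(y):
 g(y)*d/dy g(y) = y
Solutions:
 g(y) = -sqrt(C1 + y^2)
 g(y) = sqrt(C1 + y^2)


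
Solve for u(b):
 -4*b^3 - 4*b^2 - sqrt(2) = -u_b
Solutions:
 u(b) = C1 + b^4 + 4*b^3/3 + sqrt(2)*b


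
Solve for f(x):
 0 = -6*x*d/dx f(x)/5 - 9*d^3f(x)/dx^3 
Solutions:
 f(x) = C1 + Integral(C2*airyai(-15^(2/3)*2^(1/3)*x/15) + C3*airybi(-15^(2/3)*2^(1/3)*x/15), x)


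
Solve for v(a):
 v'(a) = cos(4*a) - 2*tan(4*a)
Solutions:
 v(a) = C1 + log(cos(4*a))/2 + sin(4*a)/4


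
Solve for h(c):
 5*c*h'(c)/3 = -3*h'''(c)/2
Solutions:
 h(c) = C1 + Integral(C2*airyai(-30^(1/3)*c/3) + C3*airybi(-30^(1/3)*c/3), c)


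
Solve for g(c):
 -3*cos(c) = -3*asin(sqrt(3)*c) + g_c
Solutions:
 g(c) = C1 + 3*c*asin(sqrt(3)*c) + sqrt(3)*sqrt(1 - 3*c^2) - 3*sin(c)


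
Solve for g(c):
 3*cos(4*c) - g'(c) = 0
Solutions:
 g(c) = C1 + 3*sin(4*c)/4


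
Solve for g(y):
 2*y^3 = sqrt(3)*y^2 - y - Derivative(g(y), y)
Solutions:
 g(y) = C1 - y^4/2 + sqrt(3)*y^3/3 - y^2/2


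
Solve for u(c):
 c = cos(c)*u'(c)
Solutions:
 u(c) = C1 + Integral(c/cos(c), c)


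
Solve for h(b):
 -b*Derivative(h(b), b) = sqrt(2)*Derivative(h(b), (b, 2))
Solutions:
 h(b) = C1 + C2*erf(2^(1/4)*b/2)


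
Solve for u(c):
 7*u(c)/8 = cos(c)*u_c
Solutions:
 u(c) = C1*(sin(c) + 1)^(7/16)/(sin(c) - 1)^(7/16)


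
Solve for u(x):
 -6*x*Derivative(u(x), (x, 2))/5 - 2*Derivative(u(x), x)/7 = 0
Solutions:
 u(x) = C1 + C2*x^(16/21)


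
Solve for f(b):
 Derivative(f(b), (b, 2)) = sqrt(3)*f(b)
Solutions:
 f(b) = C1*exp(-3^(1/4)*b) + C2*exp(3^(1/4)*b)


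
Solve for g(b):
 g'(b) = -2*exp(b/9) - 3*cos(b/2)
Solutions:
 g(b) = C1 - 18*exp(b/9) - 6*sin(b/2)


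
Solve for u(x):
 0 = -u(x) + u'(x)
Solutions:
 u(x) = C1*exp(x)


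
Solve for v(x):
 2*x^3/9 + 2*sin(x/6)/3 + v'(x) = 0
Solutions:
 v(x) = C1 - x^4/18 + 4*cos(x/6)


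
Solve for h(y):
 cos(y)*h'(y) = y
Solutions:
 h(y) = C1 + Integral(y/cos(y), y)


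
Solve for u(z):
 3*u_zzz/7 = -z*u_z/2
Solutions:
 u(z) = C1 + Integral(C2*airyai(-6^(2/3)*7^(1/3)*z/6) + C3*airybi(-6^(2/3)*7^(1/3)*z/6), z)


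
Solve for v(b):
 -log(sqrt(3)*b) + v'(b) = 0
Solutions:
 v(b) = C1 + b*log(b) - b + b*log(3)/2


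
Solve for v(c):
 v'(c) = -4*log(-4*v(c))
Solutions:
 Integral(1/(log(-_y) + 2*log(2)), (_y, v(c)))/4 = C1 - c


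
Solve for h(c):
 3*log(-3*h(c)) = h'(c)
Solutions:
 -Integral(1/(log(-_y) + log(3)), (_y, h(c)))/3 = C1 - c


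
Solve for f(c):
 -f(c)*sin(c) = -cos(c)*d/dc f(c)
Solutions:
 f(c) = C1/cos(c)


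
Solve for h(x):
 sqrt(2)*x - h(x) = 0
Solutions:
 h(x) = sqrt(2)*x


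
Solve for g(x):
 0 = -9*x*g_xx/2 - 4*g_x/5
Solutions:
 g(x) = C1 + C2*x^(37/45)


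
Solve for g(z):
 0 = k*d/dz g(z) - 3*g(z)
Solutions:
 g(z) = C1*exp(3*z/k)


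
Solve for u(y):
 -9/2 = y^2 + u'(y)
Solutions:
 u(y) = C1 - y^3/3 - 9*y/2


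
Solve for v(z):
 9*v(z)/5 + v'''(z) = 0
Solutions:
 v(z) = C3*exp(-15^(2/3)*z/5) + (C1*sin(3*3^(1/6)*5^(2/3)*z/10) + C2*cos(3*3^(1/6)*5^(2/3)*z/10))*exp(15^(2/3)*z/10)


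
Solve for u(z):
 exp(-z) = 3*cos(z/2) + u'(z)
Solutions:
 u(z) = C1 - 6*sin(z/2) - exp(-z)


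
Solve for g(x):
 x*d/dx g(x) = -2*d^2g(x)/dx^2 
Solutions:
 g(x) = C1 + C2*erf(x/2)


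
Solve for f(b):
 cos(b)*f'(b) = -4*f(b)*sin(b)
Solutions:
 f(b) = C1*cos(b)^4


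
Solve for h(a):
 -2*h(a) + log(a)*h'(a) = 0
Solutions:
 h(a) = C1*exp(2*li(a))


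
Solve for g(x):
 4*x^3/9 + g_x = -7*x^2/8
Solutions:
 g(x) = C1 - x^4/9 - 7*x^3/24


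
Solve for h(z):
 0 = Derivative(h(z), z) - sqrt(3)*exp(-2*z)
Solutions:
 h(z) = C1 - sqrt(3)*exp(-2*z)/2


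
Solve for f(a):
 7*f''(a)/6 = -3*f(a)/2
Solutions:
 f(a) = C1*sin(3*sqrt(7)*a/7) + C2*cos(3*sqrt(7)*a/7)


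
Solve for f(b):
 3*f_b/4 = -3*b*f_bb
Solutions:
 f(b) = C1 + C2*b^(3/4)


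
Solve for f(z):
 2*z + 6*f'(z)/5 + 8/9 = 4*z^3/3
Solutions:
 f(z) = C1 + 5*z^4/18 - 5*z^2/6 - 20*z/27


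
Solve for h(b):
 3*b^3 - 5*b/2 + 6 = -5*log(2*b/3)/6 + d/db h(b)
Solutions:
 h(b) = C1 + 3*b^4/4 - 5*b^2/4 + 5*b*log(b)/6 - 5*b*log(3)/6 + 5*b*log(2)/6 + 31*b/6


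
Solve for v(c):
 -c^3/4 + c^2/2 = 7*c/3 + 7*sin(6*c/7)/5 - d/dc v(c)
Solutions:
 v(c) = C1 + c^4/16 - c^3/6 + 7*c^2/6 - 49*cos(6*c/7)/30


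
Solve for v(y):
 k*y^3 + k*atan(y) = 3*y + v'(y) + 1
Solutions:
 v(y) = C1 + k*y^4/4 + k*(y*atan(y) - log(y^2 + 1)/2) - 3*y^2/2 - y


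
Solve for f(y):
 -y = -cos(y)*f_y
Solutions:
 f(y) = C1 + Integral(y/cos(y), y)


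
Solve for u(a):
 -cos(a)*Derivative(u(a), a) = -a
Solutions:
 u(a) = C1 + Integral(a/cos(a), a)


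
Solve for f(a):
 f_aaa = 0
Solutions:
 f(a) = C1 + C2*a + C3*a^2


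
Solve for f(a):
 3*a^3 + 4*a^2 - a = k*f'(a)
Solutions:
 f(a) = C1 + 3*a^4/(4*k) + 4*a^3/(3*k) - a^2/(2*k)


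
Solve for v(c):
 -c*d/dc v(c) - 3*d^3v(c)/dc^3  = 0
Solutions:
 v(c) = C1 + Integral(C2*airyai(-3^(2/3)*c/3) + C3*airybi(-3^(2/3)*c/3), c)


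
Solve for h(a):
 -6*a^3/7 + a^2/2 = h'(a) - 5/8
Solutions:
 h(a) = C1 - 3*a^4/14 + a^3/6 + 5*a/8


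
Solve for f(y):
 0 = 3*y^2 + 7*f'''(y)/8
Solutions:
 f(y) = C1 + C2*y + C3*y^2 - 2*y^5/35


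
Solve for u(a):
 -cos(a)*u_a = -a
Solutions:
 u(a) = C1 + Integral(a/cos(a), a)


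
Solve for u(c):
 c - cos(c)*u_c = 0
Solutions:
 u(c) = C1 + Integral(c/cos(c), c)


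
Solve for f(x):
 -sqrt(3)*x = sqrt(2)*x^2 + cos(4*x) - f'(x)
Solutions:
 f(x) = C1 + sqrt(2)*x^3/3 + sqrt(3)*x^2/2 + sin(4*x)/4


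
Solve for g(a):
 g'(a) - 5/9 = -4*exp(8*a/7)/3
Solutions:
 g(a) = C1 + 5*a/9 - 7*exp(8*a/7)/6


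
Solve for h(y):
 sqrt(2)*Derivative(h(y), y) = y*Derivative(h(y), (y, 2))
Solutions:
 h(y) = C1 + C2*y^(1 + sqrt(2))


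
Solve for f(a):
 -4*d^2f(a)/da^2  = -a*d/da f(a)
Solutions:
 f(a) = C1 + C2*erfi(sqrt(2)*a/4)


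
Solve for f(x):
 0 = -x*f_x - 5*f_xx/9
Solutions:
 f(x) = C1 + C2*erf(3*sqrt(10)*x/10)


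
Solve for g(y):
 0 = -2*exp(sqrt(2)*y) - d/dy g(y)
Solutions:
 g(y) = C1 - sqrt(2)*exp(sqrt(2)*y)


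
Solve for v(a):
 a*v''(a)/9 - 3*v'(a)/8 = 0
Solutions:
 v(a) = C1 + C2*a^(35/8)


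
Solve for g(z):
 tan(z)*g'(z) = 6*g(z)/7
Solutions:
 g(z) = C1*sin(z)^(6/7)


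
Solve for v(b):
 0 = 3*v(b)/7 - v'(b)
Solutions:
 v(b) = C1*exp(3*b/7)


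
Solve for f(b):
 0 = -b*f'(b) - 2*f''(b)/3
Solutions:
 f(b) = C1 + C2*erf(sqrt(3)*b/2)


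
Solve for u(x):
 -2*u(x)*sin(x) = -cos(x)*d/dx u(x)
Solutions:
 u(x) = C1/cos(x)^2


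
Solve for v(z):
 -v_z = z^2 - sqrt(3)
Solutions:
 v(z) = C1 - z^3/3 + sqrt(3)*z


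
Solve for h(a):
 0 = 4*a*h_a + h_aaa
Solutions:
 h(a) = C1 + Integral(C2*airyai(-2^(2/3)*a) + C3*airybi(-2^(2/3)*a), a)


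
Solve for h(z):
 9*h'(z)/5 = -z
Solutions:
 h(z) = C1 - 5*z^2/18


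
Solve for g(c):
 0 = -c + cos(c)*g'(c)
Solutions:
 g(c) = C1 + Integral(c/cos(c), c)


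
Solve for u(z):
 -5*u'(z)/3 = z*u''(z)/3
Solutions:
 u(z) = C1 + C2/z^4


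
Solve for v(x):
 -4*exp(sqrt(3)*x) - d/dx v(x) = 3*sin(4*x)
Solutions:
 v(x) = C1 - 4*sqrt(3)*exp(sqrt(3)*x)/3 + 3*cos(4*x)/4


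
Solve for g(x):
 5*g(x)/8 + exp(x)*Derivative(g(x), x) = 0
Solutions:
 g(x) = C1*exp(5*exp(-x)/8)


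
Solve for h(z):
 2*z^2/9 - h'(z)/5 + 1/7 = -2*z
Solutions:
 h(z) = C1 + 10*z^3/27 + 5*z^2 + 5*z/7


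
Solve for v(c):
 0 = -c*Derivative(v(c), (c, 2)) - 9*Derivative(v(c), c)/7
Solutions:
 v(c) = C1 + C2/c^(2/7)


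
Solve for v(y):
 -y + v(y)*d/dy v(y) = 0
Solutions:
 v(y) = -sqrt(C1 + y^2)
 v(y) = sqrt(C1 + y^2)


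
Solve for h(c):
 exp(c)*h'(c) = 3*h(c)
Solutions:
 h(c) = C1*exp(-3*exp(-c))


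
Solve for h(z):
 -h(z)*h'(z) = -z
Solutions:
 h(z) = -sqrt(C1 + z^2)
 h(z) = sqrt(C1 + z^2)


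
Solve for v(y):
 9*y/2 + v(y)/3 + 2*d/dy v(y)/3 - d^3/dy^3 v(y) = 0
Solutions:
 v(y) = C3*exp(y) - 27*y/2 + (C1*sin(sqrt(3)*y/6) + C2*cos(sqrt(3)*y/6))*exp(-y/2) + 27


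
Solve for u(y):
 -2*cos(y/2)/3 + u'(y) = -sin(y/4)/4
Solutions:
 u(y) = C1 + 4*sin(y/2)/3 + cos(y/4)


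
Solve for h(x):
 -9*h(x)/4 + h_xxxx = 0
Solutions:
 h(x) = C1*exp(-sqrt(6)*x/2) + C2*exp(sqrt(6)*x/2) + C3*sin(sqrt(6)*x/2) + C4*cos(sqrt(6)*x/2)


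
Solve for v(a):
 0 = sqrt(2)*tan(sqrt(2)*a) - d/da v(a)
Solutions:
 v(a) = C1 - log(cos(sqrt(2)*a))


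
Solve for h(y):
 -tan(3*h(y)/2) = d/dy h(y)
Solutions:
 h(y) = -2*asin(C1*exp(-3*y/2))/3 + 2*pi/3
 h(y) = 2*asin(C1*exp(-3*y/2))/3


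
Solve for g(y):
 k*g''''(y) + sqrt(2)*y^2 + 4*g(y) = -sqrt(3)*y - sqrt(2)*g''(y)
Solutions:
 g(y) = C1*exp(-2^(3/4)*y*sqrt((-sqrt(1 - 8*k) - 1)/k)/2) + C2*exp(2^(3/4)*y*sqrt((-sqrt(1 - 8*k) - 1)/k)/2) + C3*exp(-2^(3/4)*y*sqrt((sqrt(1 - 8*k) - 1)/k)/2) + C4*exp(2^(3/4)*y*sqrt((sqrt(1 - 8*k) - 1)/k)/2) - sqrt(2)*y^2/4 - sqrt(3)*y/4 + 1/4


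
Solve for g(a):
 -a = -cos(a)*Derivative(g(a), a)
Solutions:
 g(a) = C1 + Integral(a/cos(a), a)


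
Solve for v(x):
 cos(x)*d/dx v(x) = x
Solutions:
 v(x) = C1 + Integral(x/cos(x), x)


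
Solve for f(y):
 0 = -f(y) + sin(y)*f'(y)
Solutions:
 f(y) = C1*sqrt(cos(y) - 1)/sqrt(cos(y) + 1)


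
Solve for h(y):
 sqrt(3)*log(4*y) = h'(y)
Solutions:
 h(y) = C1 + sqrt(3)*y*log(y) - sqrt(3)*y + 2*sqrt(3)*y*log(2)


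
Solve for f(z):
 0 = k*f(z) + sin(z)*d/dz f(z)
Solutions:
 f(z) = C1*exp(k*(-log(cos(z) - 1) + log(cos(z) + 1))/2)


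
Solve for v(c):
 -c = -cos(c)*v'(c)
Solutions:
 v(c) = C1 + Integral(c/cos(c), c)


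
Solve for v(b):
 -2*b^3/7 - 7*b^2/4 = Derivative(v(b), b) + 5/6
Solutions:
 v(b) = C1 - b^4/14 - 7*b^3/12 - 5*b/6


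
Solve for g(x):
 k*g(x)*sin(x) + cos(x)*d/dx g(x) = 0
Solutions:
 g(x) = C1*exp(k*log(cos(x)))


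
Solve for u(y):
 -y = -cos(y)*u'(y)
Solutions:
 u(y) = C1 + Integral(y/cos(y), y)


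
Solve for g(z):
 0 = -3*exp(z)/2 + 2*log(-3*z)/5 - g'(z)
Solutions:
 g(z) = C1 + 2*z*log(-z)/5 + 2*z*(-1 + log(3))/5 - 3*exp(z)/2


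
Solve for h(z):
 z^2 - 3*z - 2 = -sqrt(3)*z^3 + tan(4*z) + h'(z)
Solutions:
 h(z) = C1 + sqrt(3)*z^4/4 + z^3/3 - 3*z^2/2 - 2*z + log(cos(4*z))/4


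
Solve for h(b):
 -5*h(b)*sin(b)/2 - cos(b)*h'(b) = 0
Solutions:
 h(b) = C1*cos(b)^(5/2)


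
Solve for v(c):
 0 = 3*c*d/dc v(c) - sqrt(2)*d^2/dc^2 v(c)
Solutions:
 v(c) = C1 + C2*erfi(2^(1/4)*sqrt(3)*c/2)


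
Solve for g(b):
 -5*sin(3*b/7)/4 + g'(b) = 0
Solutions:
 g(b) = C1 - 35*cos(3*b/7)/12


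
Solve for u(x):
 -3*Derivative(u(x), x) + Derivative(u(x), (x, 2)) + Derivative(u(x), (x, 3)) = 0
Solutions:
 u(x) = C1 + C2*exp(x*(-1 + sqrt(13))/2) + C3*exp(-x*(1 + sqrt(13))/2)


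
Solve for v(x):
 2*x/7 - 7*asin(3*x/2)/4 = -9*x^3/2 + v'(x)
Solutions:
 v(x) = C1 + 9*x^4/8 + x^2/7 - 7*x*asin(3*x/2)/4 - 7*sqrt(4 - 9*x^2)/12


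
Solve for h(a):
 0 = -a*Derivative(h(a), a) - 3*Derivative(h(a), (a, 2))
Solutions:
 h(a) = C1 + C2*erf(sqrt(6)*a/6)


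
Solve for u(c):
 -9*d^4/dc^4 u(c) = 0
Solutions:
 u(c) = C1 + C2*c + C3*c^2 + C4*c^3


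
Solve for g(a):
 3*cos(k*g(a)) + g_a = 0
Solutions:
 g(a) = Piecewise((-asin(exp(2*C1*k)/(exp(2*C1*k) - exp(6*a*k)) + exp(6*a*k)/(exp(2*C1*k) - exp(6*a*k)))/k + pi/k, Ne(k, 0)), (nan, True))
 g(a) = Piecewise((asin(exp(2*C1*k)/(exp(2*C1*k) - exp(6*a*k)) + exp(6*a*k)/(exp(2*C1*k) - exp(6*a*k)))/k, Ne(k, 0)), (nan, True))
 g(a) = Piecewise((C1 - 3*a, Eq(k, 0)), (nan, True))


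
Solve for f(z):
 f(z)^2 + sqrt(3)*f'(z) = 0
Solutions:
 f(z) = 3/(C1 + sqrt(3)*z)


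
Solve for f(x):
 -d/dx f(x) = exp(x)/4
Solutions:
 f(x) = C1 - exp(x)/4


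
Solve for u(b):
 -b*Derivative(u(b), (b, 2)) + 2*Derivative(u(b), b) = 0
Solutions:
 u(b) = C1 + C2*b^3


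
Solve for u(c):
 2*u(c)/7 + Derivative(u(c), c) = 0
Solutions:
 u(c) = C1*exp(-2*c/7)


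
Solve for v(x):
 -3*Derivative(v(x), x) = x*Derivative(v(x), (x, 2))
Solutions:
 v(x) = C1 + C2/x^2


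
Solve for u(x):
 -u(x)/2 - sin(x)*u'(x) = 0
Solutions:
 u(x) = C1*(cos(x) + 1)^(1/4)/(cos(x) - 1)^(1/4)


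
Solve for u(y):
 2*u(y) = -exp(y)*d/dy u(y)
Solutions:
 u(y) = C1*exp(2*exp(-y))


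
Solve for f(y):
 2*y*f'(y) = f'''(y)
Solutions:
 f(y) = C1 + Integral(C2*airyai(2^(1/3)*y) + C3*airybi(2^(1/3)*y), y)


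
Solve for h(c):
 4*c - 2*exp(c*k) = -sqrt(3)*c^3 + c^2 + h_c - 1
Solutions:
 h(c) = C1 + sqrt(3)*c^4/4 - c^3/3 + 2*c^2 + c - 2*exp(c*k)/k


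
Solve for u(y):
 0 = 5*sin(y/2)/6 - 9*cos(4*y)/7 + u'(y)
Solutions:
 u(y) = C1 + 9*sin(4*y)/28 + 5*cos(y/2)/3


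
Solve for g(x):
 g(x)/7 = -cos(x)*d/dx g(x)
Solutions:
 g(x) = C1*(sin(x) - 1)^(1/14)/(sin(x) + 1)^(1/14)


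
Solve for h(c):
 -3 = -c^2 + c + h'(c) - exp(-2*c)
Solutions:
 h(c) = C1 + c^3/3 - c^2/2 - 3*c - exp(-2*c)/2


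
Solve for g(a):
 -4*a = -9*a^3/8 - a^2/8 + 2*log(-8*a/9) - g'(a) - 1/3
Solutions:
 g(a) = C1 - 9*a^4/32 - a^3/24 + 2*a^2 + 2*a*log(-a) + a*(-4*log(3) - 7/3 + 6*log(2))


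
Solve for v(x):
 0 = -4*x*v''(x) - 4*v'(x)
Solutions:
 v(x) = C1 + C2*log(x)


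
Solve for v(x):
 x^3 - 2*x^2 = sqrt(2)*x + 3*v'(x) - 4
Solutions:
 v(x) = C1 + x^4/12 - 2*x^3/9 - sqrt(2)*x^2/6 + 4*x/3


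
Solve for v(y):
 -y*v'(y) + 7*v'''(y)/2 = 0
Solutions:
 v(y) = C1 + Integral(C2*airyai(2^(1/3)*7^(2/3)*y/7) + C3*airybi(2^(1/3)*7^(2/3)*y/7), y)


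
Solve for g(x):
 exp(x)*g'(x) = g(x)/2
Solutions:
 g(x) = C1*exp(-exp(-x)/2)


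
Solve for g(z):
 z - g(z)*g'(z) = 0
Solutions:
 g(z) = -sqrt(C1 + z^2)
 g(z) = sqrt(C1 + z^2)


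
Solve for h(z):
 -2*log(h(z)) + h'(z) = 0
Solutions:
 li(h(z)) = C1 + 2*z


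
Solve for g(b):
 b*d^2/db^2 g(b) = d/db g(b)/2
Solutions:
 g(b) = C1 + C2*b^(3/2)


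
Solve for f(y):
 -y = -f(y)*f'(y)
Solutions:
 f(y) = -sqrt(C1 + y^2)
 f(y) = sqrt(C1 + y^2)


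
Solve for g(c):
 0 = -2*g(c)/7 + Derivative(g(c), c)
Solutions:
 g(c) = C1*exp(2*c/7)


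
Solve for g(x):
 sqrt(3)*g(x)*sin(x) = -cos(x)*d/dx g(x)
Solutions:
 g(x) = C1*cos(x)^(sqrt(3))


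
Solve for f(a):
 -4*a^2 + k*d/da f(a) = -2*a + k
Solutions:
 f(a) = C1 + 4*a^3/(3*k) - a^2/k + a


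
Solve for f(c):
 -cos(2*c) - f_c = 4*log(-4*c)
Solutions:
 f(c) = C1 - 4*c*log(-c) - 8*c*log(2) + 4*c - sin(2*c)/2


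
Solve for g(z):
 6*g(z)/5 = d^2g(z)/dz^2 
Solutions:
 g(z) = C1*exp(-sqrt(30)*z/5) + C2*exp(sqrt(30)*z/5)


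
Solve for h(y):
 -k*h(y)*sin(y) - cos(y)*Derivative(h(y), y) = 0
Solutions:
 h(y) = C1*exp(k*log(cos(y)))


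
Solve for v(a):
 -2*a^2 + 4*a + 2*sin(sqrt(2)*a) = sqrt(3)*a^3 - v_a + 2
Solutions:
 v(a) = C1 + sqrt(3)*a^4/4 + 2*a^3/3 - 2*a^2 + 2*a + sqrt(2)*cos(sqrt(2)*a)


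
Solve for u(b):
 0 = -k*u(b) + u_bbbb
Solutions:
 u(b) = C1*exp(-b*k^(1/4)) + C2*exp(b*k^(1/4)) + C3*exp(-I*b*k^(1/4)) + C4*exp(I*b*k^(1/4))


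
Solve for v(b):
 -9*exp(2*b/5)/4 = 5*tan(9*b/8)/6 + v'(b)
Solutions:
 v(b) = C1 - 45*exp(2*b/5)/8 + 20*log(cos(9*b/8))/27


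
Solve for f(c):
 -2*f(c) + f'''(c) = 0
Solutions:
 f(c) = C3*exp(2^(1/3)*c) + (C1*sin(2^(1/3)*sqrt(3)*c/2) + C2*cos(2^(1/3)*sqrt(3)*c/2))*exp(-2^(1/3)*c/2)


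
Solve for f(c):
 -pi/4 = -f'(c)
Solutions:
 f(c) = C1 + pi*c/4


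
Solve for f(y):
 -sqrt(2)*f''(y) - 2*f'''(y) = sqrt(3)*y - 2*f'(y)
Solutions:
 f(y) = C1 + C2*exp(-sqrt(2)*y) + C3*exp(sqrt(2)*y/2) + sqrt(3)*y^2/4 + sqrt(6)*y/4


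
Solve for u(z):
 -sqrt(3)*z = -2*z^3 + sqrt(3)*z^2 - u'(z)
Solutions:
 u(z) = C1 - z^4/2 + sqrt(3)*z^3/3 + sqrt(3)*z^2/2


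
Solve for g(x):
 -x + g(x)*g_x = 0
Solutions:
 g(x) = -sqrt(C1 + x^2)
 g(x) = sqrt(C1 + x^2)


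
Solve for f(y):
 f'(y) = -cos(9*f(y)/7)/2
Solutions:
 y/2 - 7*log(sin(9*f(y)/7) - 1)/18 + 7*log(sin(9*f(y)/7) + 1)/18 = C1


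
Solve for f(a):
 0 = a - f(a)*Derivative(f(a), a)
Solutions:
 f(a) = -sqrt(C1 + a^2)
 f(a) = sqrt(C1 + a^2)


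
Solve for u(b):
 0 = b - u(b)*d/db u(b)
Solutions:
 u(b) = -sqrt(C1 + b^2)
 u(b) = sqrt(C1 + b^2)


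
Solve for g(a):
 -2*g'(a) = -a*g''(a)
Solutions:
 g(a) = C1 + C2*a^3


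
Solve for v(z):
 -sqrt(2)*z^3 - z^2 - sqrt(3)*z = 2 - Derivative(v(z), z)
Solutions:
 v(z) = C1 + sqrt(2)*z^4/4 + z^3/3 + sqrt(3)*z^2/2 + 2*z


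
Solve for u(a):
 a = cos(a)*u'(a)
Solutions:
 u(a) = C1 + Integral(a/cos(a), a)


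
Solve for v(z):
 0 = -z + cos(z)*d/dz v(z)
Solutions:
 v(z) = C1 + Integral(z/cos(z), z)


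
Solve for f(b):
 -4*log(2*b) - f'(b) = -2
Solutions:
 f(b) = C1 - 4*b*log(b) - b*log(16) + 6*b


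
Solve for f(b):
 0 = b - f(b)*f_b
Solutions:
 f(b) = -sqrt(C1 + b^2)
 f(b) = sqrt(C1 + b^2)


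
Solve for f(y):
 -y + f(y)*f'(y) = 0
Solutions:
 f(y) = -sqrt(C1 + y^2)
 f(y) = sqrt(C1 + y^2)


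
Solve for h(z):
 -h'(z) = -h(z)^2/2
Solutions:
 h(z) = -2/(C1 + z)


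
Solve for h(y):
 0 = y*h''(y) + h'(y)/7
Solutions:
 h(y) = C1 + C2*y^(6/7)


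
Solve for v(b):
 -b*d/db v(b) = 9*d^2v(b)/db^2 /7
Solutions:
 v(b) = C1 + C2*erf(sqrt(14)*b/6)


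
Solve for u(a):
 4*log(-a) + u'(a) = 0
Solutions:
 u(a) = C1 - 4*a*log(-a) + 4*a


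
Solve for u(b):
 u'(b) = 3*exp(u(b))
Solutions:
 u(b) = log(-1/(C1 + 3*b))


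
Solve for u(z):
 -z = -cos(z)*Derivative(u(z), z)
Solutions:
 u(z) = C1 + Integral(z/cos(z), z)
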